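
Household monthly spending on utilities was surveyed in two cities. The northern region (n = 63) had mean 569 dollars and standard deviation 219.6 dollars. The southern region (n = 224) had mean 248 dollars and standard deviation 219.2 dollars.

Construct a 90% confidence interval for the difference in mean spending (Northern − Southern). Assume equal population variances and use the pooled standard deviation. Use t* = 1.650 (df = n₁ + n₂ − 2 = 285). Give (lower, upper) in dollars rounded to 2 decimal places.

(269.40, 372.60)

Pooled variance s_p² = [62·219.6² + 223·219.2²] / (63+224−2) = 48086.8233, so s_p = 219.2871.
SE_diff = s_p·√(1/n₁ + 1/n₂) = 219.2871·√(1/63 + 1/224) = 31.2723.
t* = 1.650; margin = 1.650 × 31.2723 = 51.5993.
Difference = 569 − 248 = 321.0000.
321.0000 ± 51.5993 → (269.40, 372.60).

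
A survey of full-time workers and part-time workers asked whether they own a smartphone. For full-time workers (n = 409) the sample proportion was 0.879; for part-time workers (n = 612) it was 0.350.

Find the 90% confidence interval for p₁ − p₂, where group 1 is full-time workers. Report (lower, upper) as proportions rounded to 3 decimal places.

The two standard errors are √(0.8790×0.1210/409) = 0.01613 and √(0.3500×0.6500/612) = 0.01928.
Because the samples are independent, SE_diff = √(0.01613² + 0.01928²) = 0.02514.
Using z* = 1.645 for 90%, ME = 1.645 × 0.02514 = 0.04136.
p̂₁ − p̂₂ = 0.5290; interval 0.5290 ± 0.04136 gives (0.488, 0.570).

(0.488, 0.570)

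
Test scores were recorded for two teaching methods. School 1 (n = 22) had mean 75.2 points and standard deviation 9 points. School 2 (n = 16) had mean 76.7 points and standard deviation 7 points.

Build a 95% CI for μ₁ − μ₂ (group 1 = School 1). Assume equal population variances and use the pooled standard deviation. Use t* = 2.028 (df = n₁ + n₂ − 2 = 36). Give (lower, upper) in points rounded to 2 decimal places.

(-6.98, 3.98)

Pooled variance s_p² = [21·9² + 15·7²] / (22+16−2) = 67.6667, so s_p = 8.2260.
SE_diff = s_p·√(1/n₁ + 1/n₂) = 8.2260·√(1/22 + 1/16) = 2.7028.
t* = 2.028; margin = 2.028 × 2.7028 = 5.4813.
Difference = 75.2 − 76.7 = -1.5000.
-1.5000 ± 5.4813 → (-6.98, 3.98).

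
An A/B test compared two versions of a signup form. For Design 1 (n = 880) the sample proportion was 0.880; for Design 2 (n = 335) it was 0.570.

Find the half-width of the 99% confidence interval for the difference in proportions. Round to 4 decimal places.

Each SE is √(p̂(1−p̂)/n): √(0.8800·0.1200/880) = 0.01095 and √(0.5700·0.4300/335) = 0.02705.
SE(p̂₁ − p̂₂) = √(SE₁² + SE₂²) = √(0.0001199025 + 0.0007317025) = 0.02918, since the two samples are independent.
At 99% confidence z* = 2.576; margin = 2.576 × 0.02918 = 0.07517.

0.0752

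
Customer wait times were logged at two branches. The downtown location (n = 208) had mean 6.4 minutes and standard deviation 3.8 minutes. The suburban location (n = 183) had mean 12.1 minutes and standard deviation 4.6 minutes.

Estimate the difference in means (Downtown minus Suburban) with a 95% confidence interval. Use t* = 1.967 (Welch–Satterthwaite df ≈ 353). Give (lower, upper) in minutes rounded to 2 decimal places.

(-6.55, -4.85)

SE₁ = s₁/√n₁ = 3.8/√208 = 0.2635; SE₂ = 4.6/√183 = 0.3400.
Independent samples, unequal variances: SE_diff = √(SE₁² + SE₂²) = √(0.06943225 + 0.1156) = 0.4302.
t* = 1.967, so margin of error = 1.967 × 0.4302 = 0.8462.
Difference in means = 6.4 − 12.1 = -5.7000.
-5.7000 ± 0.8462 → (-6.55, -4.85).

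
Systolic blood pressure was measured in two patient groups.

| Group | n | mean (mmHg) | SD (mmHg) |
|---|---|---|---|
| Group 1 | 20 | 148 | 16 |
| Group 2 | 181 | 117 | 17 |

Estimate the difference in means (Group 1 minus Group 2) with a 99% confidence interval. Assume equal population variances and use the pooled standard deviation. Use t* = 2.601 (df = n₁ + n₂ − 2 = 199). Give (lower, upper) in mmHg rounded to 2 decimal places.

(20.64, 41.36)

s_p = √[((n₁−1)s₁² + (n₂−1)s₂²)/(n₁+n₂−2)] = √[(19·16² + 180·17²)/199] = 16.9071.
SE = 16.9071·√(1/20 + 1/181) = 3.9839.
With t* = 2.601, margin = 2.601 × 3.9839 = 10.3621.
x̄₁ − x̄₂ = 148 − 117 = 31.0000; interval 31.0000 ± 10.3621 = (20.64, 41.36).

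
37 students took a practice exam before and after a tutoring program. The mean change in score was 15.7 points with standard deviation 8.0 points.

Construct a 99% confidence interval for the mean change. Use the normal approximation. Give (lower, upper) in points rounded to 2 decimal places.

(12.31, 19.09)

Paired design: SE = s_d/√n = 8.0/√37 = 1.3152.
z* = 2.576; margin of error = 2.576 × 1.3152 = 3.3880.
15.7 ± 3.3880 → (12.31, 19.09).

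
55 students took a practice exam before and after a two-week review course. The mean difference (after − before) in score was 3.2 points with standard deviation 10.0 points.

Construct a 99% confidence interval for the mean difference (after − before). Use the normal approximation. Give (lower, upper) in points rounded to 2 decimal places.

(-0.27, 6.67)

Paired design: SE = s_d/√n = 10.0/√55 = 1.3484.
z* = 2.576; margin of error = 2.576 × 1.3484 = 3.4735.
3.2 ± 3.4735 → (-0.27, 6.67).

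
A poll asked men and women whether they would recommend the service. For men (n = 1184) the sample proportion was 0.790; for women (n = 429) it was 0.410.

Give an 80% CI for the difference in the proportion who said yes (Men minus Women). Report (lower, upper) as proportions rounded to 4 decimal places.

SE₁ = √(p̂₁(1−p̂₁)/n₁) = √(0.7900·0.2100/1184) = 0.01184; SE₂ = √(0.4100·0.5900/429) = 0.02375.
Independent samples: SE of the difference = √(SE₁² + SE₂²) = √(0.0001401856 + 0.0005640625) = 0.02654.
z* for 80% confidence is 1.282, so the margin of error is 1.282 × 0.02654 = 0.03402.
Point estimate p̂₁ − p̂₂ = 0.7900 − 0.4100 = 0.3800.
0.3800 ± 0.03402 → (0.3460, 0.4140).

(0.3460, 0.4140)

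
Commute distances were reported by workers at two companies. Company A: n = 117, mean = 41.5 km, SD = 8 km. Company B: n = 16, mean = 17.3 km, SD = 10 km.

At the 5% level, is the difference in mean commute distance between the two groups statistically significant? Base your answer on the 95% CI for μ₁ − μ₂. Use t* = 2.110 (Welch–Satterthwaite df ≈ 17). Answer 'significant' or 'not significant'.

significant

SE₁ = s₁/√n₁ = 8/√117 = 0.7396; SE₂ = 10/√16 = 2.5000.
Independent samples, unequal variances: SE_diff = √(SE₁² + SE₂²) = √(0.54700816 + 6.25) = 2.6071.
t* = 2.110, so margin of error = 2.110 × 2.6071 = 5.5010.
Difference in means = 41.5 − 17.3 = 24.2000.
24.2000 ± 5.5010 → (18.6990, 29.7010).
The interval (18.6990, 29.7010) does not contain 0, so the difference is significant.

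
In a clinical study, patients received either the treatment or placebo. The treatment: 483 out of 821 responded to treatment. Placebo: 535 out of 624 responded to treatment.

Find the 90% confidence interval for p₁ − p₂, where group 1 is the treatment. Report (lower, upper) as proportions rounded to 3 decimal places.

Sample proportions: 483/821 = 0.5883, 535/624 = 0.8574.
Each SE is √(p̂(1−p̂)/n): √(0.5883·0.4117/821) = 0.01718 and √(0.8574·0.1426/624) = 0.01400.
SE(p̂₁ − p̂₂) = √(SE₁² + SE₂²) = √(0.0002951524 + 0.000196) = 0.02216, since the two samples are independent.
At 90% confidence z* = 1.645; margin = 1.645 × 0.02216 = 0.03645.
The difference is 0.5883 − 0.8574 = -0.2691, so the interval is -0.2691 ± 0.03645 = (-0.306, -0.233).

(-0.306, -0.233)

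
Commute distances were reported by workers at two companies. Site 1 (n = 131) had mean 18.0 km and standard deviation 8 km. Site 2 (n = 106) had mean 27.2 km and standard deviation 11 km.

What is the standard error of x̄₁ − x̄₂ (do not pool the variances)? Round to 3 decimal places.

Per-group SEs: s₁/√n₁ = 8/√131 = 0.6990, s₂/√n₂ = 11/√106 = 1.0684.
Unpooled SE of the difference: √(0.488601 + 1.14147856) = 1.2767.

1.277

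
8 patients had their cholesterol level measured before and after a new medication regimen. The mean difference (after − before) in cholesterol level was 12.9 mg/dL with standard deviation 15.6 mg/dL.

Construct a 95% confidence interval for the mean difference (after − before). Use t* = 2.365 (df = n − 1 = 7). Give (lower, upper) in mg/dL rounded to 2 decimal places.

This is a matched-pairs design, so SE = s_d/√n = 15.6/√8 = 5.5154.
Margin = 2.365 × 5.5154 = 13.0439; the interval is 12.9 ± 13.0439 = (-0.14, 25.94).

(-0.14, 25.94)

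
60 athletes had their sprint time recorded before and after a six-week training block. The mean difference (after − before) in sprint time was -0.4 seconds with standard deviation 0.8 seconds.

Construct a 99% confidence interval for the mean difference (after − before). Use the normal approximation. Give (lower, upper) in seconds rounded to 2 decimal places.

Paired design: SE = s_d/√n = 0.8/√60 = 0.1033.
z* = 2.576; margin of error = 2.576 × 0.1033 = 0.2661.
-0.4 ± 0.2661 → (-0.67, -0.13).

(-0.67, -0.13)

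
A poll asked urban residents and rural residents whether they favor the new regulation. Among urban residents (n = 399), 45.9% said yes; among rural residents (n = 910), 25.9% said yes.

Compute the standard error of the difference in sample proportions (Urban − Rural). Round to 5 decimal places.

Each SE is √(p̂(1−p̂)/n): √(0.4590·0.5410/399) = 0.02495 and √(0.2590·0.7410/910) = 0.01452.
SE(p̂₁ − p̂₂) = √(SE₁² + SE₂²) = √(0.0006225025 + 0.0002108304) = 0.02887, since the two samples are independent.

0.02887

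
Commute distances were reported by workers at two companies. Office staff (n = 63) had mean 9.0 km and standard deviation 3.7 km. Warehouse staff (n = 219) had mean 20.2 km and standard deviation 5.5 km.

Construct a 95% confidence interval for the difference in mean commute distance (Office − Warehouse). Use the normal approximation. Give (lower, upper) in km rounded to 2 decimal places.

(-12.37, -10.03)

Standard errors of each mean: 3.7/√63 = 0.4662 and 5.5/√219 = 0.3717.
SE(x̄₁ − x̄₂) = √(0.4662² + 0.3717²) = 0.5962 for independent samples with unequal variances.
With z* = 1.960, the margin is 1.960 × 0.5962 = 1.1686.
x̄₁ − x̄₂ = 9.0 − 20.2 = -11.2000; the interval is -11.2000 ± 1.1686 = (-12.37, -10.03).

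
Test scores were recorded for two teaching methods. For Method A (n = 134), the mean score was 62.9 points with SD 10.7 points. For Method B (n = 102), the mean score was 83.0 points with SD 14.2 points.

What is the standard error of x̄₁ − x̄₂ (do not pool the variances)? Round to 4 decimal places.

Standard errors of each mean: 10.7/√134 = 0.9243 and 14.2/√102 = 1.4060.
SE(x̄₁ − x̄₂) = √(0.9243² + 1.4060²) = 1.6826 for independent samples with unequal variances.

1.6826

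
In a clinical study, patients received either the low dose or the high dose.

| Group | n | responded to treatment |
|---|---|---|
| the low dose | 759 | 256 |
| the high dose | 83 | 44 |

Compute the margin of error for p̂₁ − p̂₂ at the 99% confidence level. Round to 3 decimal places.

Sample proportions: 256/759 = 0.3373, 44/83 = 0.5301.
Each SE is √(p̂(1−p̂)/n): √(0.3373·0.6627/759) = 0.01716 and √(0.5301·0.4699/83) = 0.05478.
SE(p̂₁ − p̂₂) = √(SE₁² + SE₂²) = √(0.0002944656 + 0.0030008484) = 0.05740, since the two samples are independent.
At 99% confidence z* = 2.576; margin = 2.576 × 0.05740 = 0.14786.

0.148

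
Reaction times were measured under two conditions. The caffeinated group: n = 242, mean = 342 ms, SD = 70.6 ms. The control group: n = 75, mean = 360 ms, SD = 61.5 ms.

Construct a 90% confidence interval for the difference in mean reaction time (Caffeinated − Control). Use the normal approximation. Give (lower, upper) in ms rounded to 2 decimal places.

(-31.86, -4.14)

Standard errors of each mean: 70.6/√242 = 4.5383 and 61.5/√75 = 7.1014.
SE(x̄₁ − x̄₂) = √(4.5383² + 7.1014²) = 8.4277 for independent samples with unequal variances.
With z* = 1.645, the margin is 1.645 × 8.4277 = 13.8636.
x̄₁ − x̄₂ = 342 − 360 = -18.0000; the interval is -18.0000 ± 13.8636 = (-31.86, -4.14).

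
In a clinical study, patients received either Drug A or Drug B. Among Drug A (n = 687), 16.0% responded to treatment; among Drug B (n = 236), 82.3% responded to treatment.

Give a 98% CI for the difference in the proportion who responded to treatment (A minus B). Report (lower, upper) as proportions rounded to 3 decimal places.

Each SE is √(p̂(1−p̂)/n): √(0.1600·0.8400/687) = 0.01399 and √(0.8230·0.1770/236) = 0.02484.
SE(p̂₁ − p̂₂) = √(SE₁² + SE₂²) = √(0.0001957201 + 0.0006170256) = 0.02851, since the two samples are independent.
At 98% confidence z* = 2.326; margin = 2.326 × 0.02851 = 0.06631.
The difference is 0.1600 − 0.8230 = -0.6630, so the interval is -0.6630 ± 0.06631 = (-0.729, -0.597).

(-0.729, -0.597)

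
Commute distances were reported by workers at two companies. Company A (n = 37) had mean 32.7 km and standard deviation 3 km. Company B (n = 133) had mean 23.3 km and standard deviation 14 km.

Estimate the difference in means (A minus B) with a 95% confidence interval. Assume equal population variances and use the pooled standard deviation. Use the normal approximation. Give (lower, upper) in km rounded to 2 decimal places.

(4.85, 13.95)

Pooled variance s_p² = [36·3² + 132·14²] / (37+133−2) = 155.9286, so s_p = 12.4871.
SE_diff = s_p·√(1/n₁ + 1/n₂) = 12.4871·√(1/37 + 1/133) = 2.3209.
z* = 1.960; margin = 1.960 × 2.3209 = 4.5490.
Difference = 32.7 − 23.3 = 9.4000.
9.4000 ± 4.5490 → (4.85, 13.95).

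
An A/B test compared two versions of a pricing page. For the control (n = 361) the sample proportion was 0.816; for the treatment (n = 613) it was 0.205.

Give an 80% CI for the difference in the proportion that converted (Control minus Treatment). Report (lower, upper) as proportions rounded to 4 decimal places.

(0.5775, 0.6445)

The two standard errors are √(0.8160×0.1840/361) = 0.02039 and √(0.2050×0.7950/613) = 0.01631.
Because the samples are independent, SE_diff = √(0.02039² + 0.01631²) = 0.02611.
Using z* = 1.282 for 80%, ME = 1.282 × 0.02611 = 0.03347.
p̂₁ − p̂₂ = 0.6110; interval 0.6110 ± 0.03347 gives (0.5775, 0.6445).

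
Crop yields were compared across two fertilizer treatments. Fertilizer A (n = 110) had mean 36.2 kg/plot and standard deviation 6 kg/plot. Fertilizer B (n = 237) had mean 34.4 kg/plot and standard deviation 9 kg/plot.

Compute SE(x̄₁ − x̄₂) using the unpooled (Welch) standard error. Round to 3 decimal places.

Per-group SEs: s₁/√n₁ = 6/√110 = 0.5721, s₂/√n₂ = 9/√237 = 0.5846.
Unpooled SE of the difference: √(0.32729841 + 0.34175716) = 0.8180.

0.818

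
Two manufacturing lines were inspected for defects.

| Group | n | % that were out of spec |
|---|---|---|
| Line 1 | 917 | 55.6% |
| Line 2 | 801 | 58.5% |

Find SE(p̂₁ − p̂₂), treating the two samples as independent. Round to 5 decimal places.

Each SE is √(p̂(1−p̂)/n): √(0.5560·0.4440/917) = 0.01641 and √(0.5850·0.4150/801) = 0.01741.
SE(p̂₁ − p̂₂) = √(SE₁² + SE₂²) = √(0.0002692881 + 0.0003031081) = 0.02392, since the two samples are independent.

0.02392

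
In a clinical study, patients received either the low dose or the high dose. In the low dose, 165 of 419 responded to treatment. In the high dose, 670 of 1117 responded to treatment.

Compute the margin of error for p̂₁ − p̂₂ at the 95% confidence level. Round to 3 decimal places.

0.055

p̂₁ = 165/419 = 0.3938 and p̂₂ = 670/1117 = 0.5998.
SE₁ = √(p̂₁(1−p̂₁)/n₁) = √(0.3938·0.6062/419) = 0.02387; SE₂ = √(0.5998·0.4002/1117) = 0.01466.
Independent samples: SE of the difference = √(SE₁² + SE₂²) = √(0.0005697769 + 0.0002149156) = 0.02801.
z* for 95% confidence is 1.960, so the margin of error is 1.960 × 0.02801 = 0.05490.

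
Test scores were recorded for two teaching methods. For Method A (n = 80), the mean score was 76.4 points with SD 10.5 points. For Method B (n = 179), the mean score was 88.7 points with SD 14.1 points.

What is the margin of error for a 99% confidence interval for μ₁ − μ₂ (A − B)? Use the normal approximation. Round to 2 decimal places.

4.06

Per-group SEs: s₁/√n₁ = 10.5/√80 = 1.1739, s₂/√n₂ = 14.1/√179 = 1.0539.
Unpooled SE of the difference: √(1.37804121 + 1.11070521) = 1.5776.
Margin of error = z* · SE = 2.576 × 1.5776 = 4.0639.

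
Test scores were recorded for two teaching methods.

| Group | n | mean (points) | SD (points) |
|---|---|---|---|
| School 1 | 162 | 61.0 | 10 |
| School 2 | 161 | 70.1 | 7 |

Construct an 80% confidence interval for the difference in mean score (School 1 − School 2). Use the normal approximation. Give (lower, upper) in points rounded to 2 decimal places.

Per-group SEs: s₁/√n₁ = 10/√162 = 0.7857, s₂/√n₂ = 7/√161 = 0.5517.
Unpooled SE of the difference: √(0.61732449 + 0.30437289) = 0.9601.
Margin of error = z* · SE = 1.282 × 0.9601 = 1.2308.
x̄₁ − x̄₂ = 61.0 − 70.1 = -9.1000.
CI: -9.1000 ± 1.2308 = (-10.33, -7.87).

(-10.33, -7.87)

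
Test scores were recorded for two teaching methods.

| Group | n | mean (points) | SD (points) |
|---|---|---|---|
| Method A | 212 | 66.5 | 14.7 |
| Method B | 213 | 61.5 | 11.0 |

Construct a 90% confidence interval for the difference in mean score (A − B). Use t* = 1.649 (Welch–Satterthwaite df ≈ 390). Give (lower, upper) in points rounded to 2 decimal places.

Standard errors of each mean: 14.7/√212 = 1.0096 and 11.0/√213 = 0.7537.
SE(x̄₁ − x̄₂) = √(1.0096² + 0.7537²) = 1.2599 for independent samples with unequal variances.
With t* = 1.649, the margin is 1.649 × 1.2599 = 2.0776.
x̄₁ − x̄₂ = 66.5 − 61.5 = 5.0000; the interval is 5.0000 ± 2.0776 = (2.92, 7.08).

(2.92, 7.08)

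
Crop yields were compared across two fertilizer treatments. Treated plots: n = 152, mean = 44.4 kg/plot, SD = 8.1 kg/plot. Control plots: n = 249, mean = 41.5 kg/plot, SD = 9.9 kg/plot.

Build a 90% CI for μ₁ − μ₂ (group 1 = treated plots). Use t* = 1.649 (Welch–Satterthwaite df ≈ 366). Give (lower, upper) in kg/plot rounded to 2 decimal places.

SE₁ = s₁/√n₁ = 8.1/√152 = 0.6570; SE₂ = 9.9/√249 = 0.6274.
Independent samples, unequal variances: SE_diff = √(SE₁² + SE₂²) = √(0.431649 + 0.39363076) = 0.9084.
t* = 1.649, so margin of error = 1.649 × 0.9084 = 1.4980.
Difference in means = 44.4 − 41.5 = 2.9000.
2.9000 ± 1.4980 → (1.40, 4.40).

(1.40, 4.40)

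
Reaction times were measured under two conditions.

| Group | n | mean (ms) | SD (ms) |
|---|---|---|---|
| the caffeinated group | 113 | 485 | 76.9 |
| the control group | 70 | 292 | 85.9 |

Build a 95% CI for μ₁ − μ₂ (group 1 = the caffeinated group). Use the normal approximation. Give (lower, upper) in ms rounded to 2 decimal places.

(168.38, 217.62)

Standard errors of each mean: 76.9/√113 = 7.2341 and 85.9/√70 = 10.2670.
SE(x̄₁ − x̄₂) = √(7.2341² + 10.2670²) = 12.5596 for independent samples with unequal variances.
With z* = 1.960, the margin is 1.960 × 12.5596 = 24.6168.
x̄₁ − x̄₂ = 485 − 292 = 193.0000; the interval is 193.0000 ± 24.6168 = (168.38, 217.62).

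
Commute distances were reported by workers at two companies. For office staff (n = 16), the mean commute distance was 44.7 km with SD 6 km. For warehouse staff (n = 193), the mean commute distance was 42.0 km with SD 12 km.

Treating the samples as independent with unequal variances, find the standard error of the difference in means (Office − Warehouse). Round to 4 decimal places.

1.7309

SE₁ = s₁/√n₁ = 6/√16 = 1.5000; SE₂ = 12/√193 = 0.8638.
Independent samples, unequal variances: SE_diff = √(SE₁² + SE₂²) = √(2.25 + 0.74615044) = 1.7309.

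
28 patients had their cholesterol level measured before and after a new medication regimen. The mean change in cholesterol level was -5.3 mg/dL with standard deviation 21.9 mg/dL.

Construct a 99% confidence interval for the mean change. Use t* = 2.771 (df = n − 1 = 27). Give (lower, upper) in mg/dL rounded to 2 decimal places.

This is a matched-pairs design, so SE = s_d/√n = 21.9/√28 = 4.1387.
Margin = 2.771 × 4.1387 = 11.4683; the interval is -5.3 ± 11.4683 = (-16.77, 6.17).

(-16.77, 6.17)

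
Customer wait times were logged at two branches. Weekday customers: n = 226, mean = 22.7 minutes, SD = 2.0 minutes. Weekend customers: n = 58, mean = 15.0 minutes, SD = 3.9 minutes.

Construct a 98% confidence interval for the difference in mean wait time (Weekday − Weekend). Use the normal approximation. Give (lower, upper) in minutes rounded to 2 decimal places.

SE₁ = s₁/√n₁ = 2.0/√226 = 0.1330; SE₂ = 3.9/√58 = 0.5121.
Independent samples, unequal variances: SE_diff = √(SE₁² + SE₂²) = √(0.017689 + 0.26224641) = 0.5291.
z* = 2.326, so margin of error = 2.326 × 0.5291 = 1.2307.
Difference in means = 22.7 − 15.0 = 7.7000.
7.7000 ± 1.2307 → (6.47, 8.93).

(6.47, 8.93)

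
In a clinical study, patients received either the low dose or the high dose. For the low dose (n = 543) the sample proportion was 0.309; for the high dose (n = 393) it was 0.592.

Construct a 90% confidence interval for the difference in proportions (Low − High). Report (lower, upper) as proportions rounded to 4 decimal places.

(-0.3352, -0.2308)

Each SE is √(p̂(1−p̂)/n): √(0.3090·0.6910/543) = 0.01983 and √(0.5920·0.4080/393) = 0.02479.
SE(p̂₁ − p̂₂) = √(SE₁² + SE₂²) = √(0.0003932289 + 0.0006145441) = 0.03175, since the two samples are independent.
At 90% confidence z* = 1.645; margin = 1.645 × 0.03175 = 0.05223.
The difference is 0.3090 − 0.5920 = -0.2830, so the interval is -0.2830 ± 0.05223 = (-0.3352, -0.2308).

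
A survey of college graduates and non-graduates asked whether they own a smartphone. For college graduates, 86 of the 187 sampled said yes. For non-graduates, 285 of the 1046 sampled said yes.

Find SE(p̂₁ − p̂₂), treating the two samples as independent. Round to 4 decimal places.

0.0390

p̂₁ = 86/187 = 0.4599 and p̂₂ = 285/1046 = 0.2725.
SE₁ = √(p̂₁(1−p̂₁)/n₁) = √(0.4599·0.5401/187) = 0.03645; SE₂ = √(0.2725·0.7275/1046) = 0.01377.
Independent samples: SE of the difference = √(SE₁² + SE₂²) = √(0.0013286025 + 0.0001896129) = 0.03896.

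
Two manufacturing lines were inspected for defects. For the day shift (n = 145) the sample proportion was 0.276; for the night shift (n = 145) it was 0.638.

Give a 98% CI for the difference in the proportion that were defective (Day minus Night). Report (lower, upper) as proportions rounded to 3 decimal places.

The two standard errors are √(0.2760×0.7240/145) = 0.03712 and √(0.6380×0.3620/145) = 0.03991.
Because the samples are independent, SE_diff = √(0.03712² + 0.03991²) = 0.05450.
Using z* = 2.326 for 98%, ME = 2.326 × 0.05450 = 0.12677.
p̂₁ − p̂₂ = -0.3620; interval -0.3620 ± 0.12677 gives (-0.489, -0.235).

(-0.489, -0.235)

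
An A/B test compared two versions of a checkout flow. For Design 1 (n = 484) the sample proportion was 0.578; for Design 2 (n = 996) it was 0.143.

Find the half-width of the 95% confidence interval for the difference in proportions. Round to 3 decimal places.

0.049

The two standard errors are √(0.5780×0.4220/484) = 0.02245 and √(0.1430×0.8570/996) = 0.01109.
Because the samples are independent, SE_diff = √(0.02245² + 0.01109²) = 0.02504.
Using z* = 1.960 for 95%, ME = 1.960 × 0.02504 = 0.04908.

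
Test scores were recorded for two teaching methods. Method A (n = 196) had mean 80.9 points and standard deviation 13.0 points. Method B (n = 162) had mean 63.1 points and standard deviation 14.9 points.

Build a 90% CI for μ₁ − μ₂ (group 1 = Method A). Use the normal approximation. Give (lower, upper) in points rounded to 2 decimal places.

(15.34, 20.26)

SE₁ = s₁/√n₁ = 13.0/√196 = 0.9286; SE₂ = 14.9/√162 = 1.1707.
Independent samples, unequal variances: SE_diff = √(SE₁² + SE₂²) = √(0.86229796 + 1.37053849) = 1.4943.
z* = 1.645, so margin of error = 1.645 × 1.4943 = 2.4581.
Difference in means = 80.9 − 63.1 = 17.8000.
17.8000 ± 2.4581 → (15.34, 20.26).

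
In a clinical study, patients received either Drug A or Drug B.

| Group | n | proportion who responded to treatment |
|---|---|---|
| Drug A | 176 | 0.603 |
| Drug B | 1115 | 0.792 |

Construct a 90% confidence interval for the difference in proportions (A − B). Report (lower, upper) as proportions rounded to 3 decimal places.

The two standard errors are √(0.6030×0.3970/176) = 0.03688 and √(0.7920×0.2080/1115) = 0.01216.
Because the samples are independent, SE_diff = √(0.03688² + 0.01216²) = 0.03883.
Using z* = 1.645 for 90%, ME = 1.645 × 0.03883 = 0.06388.
p̂₁ − p̂₂ = -0.1890; interval -0.1890 ± 0.06388 gives (-0.253, -0.125).

(-0.253, -0.125)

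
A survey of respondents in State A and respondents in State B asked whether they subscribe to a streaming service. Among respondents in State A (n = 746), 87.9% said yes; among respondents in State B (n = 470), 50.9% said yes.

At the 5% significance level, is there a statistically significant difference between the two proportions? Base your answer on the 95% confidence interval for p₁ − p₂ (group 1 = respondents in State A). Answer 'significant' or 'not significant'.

SE₁ = √(p̂₁(1−p̂₁)/n₁) = √(0.8790·0.1210/746) = 0.01194; SE₂ = √(0.5090·0.4910/470) = 0.02306.
Independent samples: SE of the difference = √(SE₁² + SE₂²) = √(0.0001425636 + 0.0005317636) = 0.02597.
z* for 95% confidence is 1.960, so the margin of error is 1.960 × 0.02597 = 0.05090.
Point estimate p̂₁ − p̂₂ = 0.8790 − 0.5090 = 0.3700.
0.3700 ± 0.05090 → (0.31910, 0.42090).
The interval (0.31910, 0.42090) does not contain 0, so the difference is significant.

significant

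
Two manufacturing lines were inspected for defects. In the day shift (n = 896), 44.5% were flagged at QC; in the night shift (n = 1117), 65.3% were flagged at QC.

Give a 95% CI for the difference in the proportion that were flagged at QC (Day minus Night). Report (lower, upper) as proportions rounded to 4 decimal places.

Each SE is √(p̂(1−p̂)/n): √(0.4450·0.5550/896) = 0.01660 and √(0.6530·0.3470/1117) = 0.01424.
SE(p̂₁ − p̂₂) = √(SE₁² + SE₂²) = √(0.00027556 + 0.0002027776) = 0.02187, since the two samples are independent.
At 95% confidence z* = 1.960; margin = 1.960 × 0.02187 = 0.04287.
The difference is 0.4450 − 0.6530 = -0.2080, so the interval is -0.2080 ± 0.04287 = (-0.2509, -0.1651).

(-0.2509, -0.1651)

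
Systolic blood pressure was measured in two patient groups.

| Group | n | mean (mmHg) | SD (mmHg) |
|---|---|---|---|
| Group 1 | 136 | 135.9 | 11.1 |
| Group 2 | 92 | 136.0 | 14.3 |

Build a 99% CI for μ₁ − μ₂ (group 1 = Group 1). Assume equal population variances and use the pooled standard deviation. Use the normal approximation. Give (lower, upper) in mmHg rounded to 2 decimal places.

Pooled variance s_p² = [135·11.1² + 91·14.3²] / (136+92−2) = 155.9378, so s_p = 12.4875.
SE_diff = s_p·√(1/n₁ + 1/n₂) = 12.4875·√(1/136 + 1/92) = 1.6857.
z* = 2.576; margin = 2.576 × 1.6857 = 4.3424.
Difference = 135.9 − 136.0 = -0.1000.
-0.1000 ± 4.3424 → (-4.44, 4.24).

(-4.44, 4.24)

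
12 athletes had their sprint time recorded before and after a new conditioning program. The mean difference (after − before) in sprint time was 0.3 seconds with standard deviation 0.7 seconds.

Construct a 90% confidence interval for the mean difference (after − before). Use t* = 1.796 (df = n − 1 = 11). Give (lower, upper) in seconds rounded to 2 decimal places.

Paired design: SE = s_d/√n = 0.7/√12 = 0.2021.
t* = 1.796; margin of error = 1.796 × 0.2021 = 0.3630.
0.3 ± 0.3630 → (-0.06, 0.66).

(-0.06, 0.66)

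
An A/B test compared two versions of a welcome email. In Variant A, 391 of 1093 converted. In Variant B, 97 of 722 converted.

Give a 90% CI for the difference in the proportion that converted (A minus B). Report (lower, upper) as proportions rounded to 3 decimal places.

(0.192, 0.255)

First, p̂₁ = 391/1093 = 0.3577; p̂₂ = 97/722 = 0.1343.
The two standard errors are √(0.3577×0.6423/1093) = 0.01450 and √(0.1343×0.8657/722) = 0.01269.
Because the samples are independent, SE_diff = √(0.01450² + 0.01269²) = 0.01927.
Using z* = 1.645 for 90%, ME = 1.645 × 0.01927 = 0.03170.
p̂₁ − p̂₂ = 0.2234; interval 0.2234 ± 0.03170 gives (0.192, 0.255).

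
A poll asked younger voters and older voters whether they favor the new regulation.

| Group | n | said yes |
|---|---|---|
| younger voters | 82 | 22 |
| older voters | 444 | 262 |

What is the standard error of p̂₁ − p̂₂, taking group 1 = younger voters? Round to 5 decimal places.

0.05421

p̂₁ = 22/82 = 0.2683 and p̂₂ = 262/444 = 0.5901.
SE₁ = √(p̂₁(1−p̂₁)/n₁) = √(0.2683·0.7317/82) = 0.04893; SE₂ = √(0.5901·0.4099/444) = 0.02334.
Independent samples: SE of the difference = √(SE₁² + SE₂²) = √(0.0023941449 + 0.0005447556) = 0.05421.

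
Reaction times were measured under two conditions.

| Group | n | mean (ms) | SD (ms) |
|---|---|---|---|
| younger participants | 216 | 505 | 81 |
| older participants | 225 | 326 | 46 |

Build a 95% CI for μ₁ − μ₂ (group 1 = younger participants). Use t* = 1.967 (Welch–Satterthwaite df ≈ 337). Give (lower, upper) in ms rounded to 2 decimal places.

(166.59, 191.41)

Standard errors of each mean: 81/√216 = 5.5114 and 46/√225 = 3.0667.
SE(x̄₁ − x̄₂) = √(5.5114² + 3.0667²) = 6.3072 for independent samples with unequal variances.
With t* = 1.967, the margin is 1.967 × 6.3072 = 12.4063.
x̄₁ − x̄₂ = 505 − 326 = 179.0000; the interval is 179.0000 ± 12.4063 = (166.59, 191.41).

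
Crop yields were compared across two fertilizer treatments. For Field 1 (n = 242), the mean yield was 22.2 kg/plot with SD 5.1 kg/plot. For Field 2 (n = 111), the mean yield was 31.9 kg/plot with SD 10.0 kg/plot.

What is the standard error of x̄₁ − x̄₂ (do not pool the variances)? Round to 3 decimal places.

SE₁ = s₁/√n₁ = 5.1/√242 = 0.3278; SE₂ = 10.0/√111 = 0.9492.
Independent samples, unequal variances: SE_diff = √(SE₁² + SE₂²) = √(0.10745284 + 0.90098064) = 1.0042.

1.004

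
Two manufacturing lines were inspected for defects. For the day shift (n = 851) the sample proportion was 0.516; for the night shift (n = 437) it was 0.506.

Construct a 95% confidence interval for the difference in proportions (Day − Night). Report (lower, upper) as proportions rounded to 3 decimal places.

SE₁ = √(p̂₁(1−p̂₁)/n₁) = √(0.5160·0.4840/851) = 0.01713; SE₂ = √(0.5060·0.4940/437) = 0.02392.
Independent samples: SE of the difference = √(SE₁² + SE₂²) = √(0.0002934369 + 0.0005721664) = 0.02942.
z* for 95% confidence is 1.960, so the margin of error is 1.960 × 0.02942 = 0.05766.
Point estimate p̂₁ − p̂₂ = 0.5160 − 0.5060 = 0.0100.
0.0100 ± 0.05766 → (-0.048, 0.068).

(-0.048, 0.068)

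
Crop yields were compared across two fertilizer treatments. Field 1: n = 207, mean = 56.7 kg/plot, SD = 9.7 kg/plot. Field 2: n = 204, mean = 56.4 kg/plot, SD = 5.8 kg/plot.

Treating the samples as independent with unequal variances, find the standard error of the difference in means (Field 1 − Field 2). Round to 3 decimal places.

Standard errors of each mean: 9.7/√207 = 0.6742 and 5.8/√204 = 0.4061.
SE(x̄₁ − x̄₂) = √(0.6742² + 0.4061²) = 0.7871 for independent samples with unequal variances.

0.787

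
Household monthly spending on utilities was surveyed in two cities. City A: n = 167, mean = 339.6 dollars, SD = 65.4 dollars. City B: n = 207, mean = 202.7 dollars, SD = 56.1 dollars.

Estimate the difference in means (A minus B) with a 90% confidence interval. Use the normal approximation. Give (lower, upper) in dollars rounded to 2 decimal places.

Per-group SEs: s₁/√n₁ = 65.4/√167 = 5.0608, s₂/√n₂ = 56.1/√207 = 3.8992.
Unpooled SE of the difference: √(25.61169664 + 15.20376064) = 6.3887.
Margin of error = z* · SE = 1.645 × 6.3887 = 10.5094.
x̄₁ − x̄₂ = 339.6 − 202.7 = 136.9000.
CI: 136.9000 ± 10.5094 = (126.39, 147.41).

(126.39, 147.41)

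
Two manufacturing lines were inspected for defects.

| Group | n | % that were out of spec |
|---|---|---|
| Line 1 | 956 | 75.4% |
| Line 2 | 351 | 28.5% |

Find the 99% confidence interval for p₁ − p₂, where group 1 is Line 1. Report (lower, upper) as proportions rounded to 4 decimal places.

(0.3973, 0.5407)

Each SE is √(p̂(1−p̂)/n): √(0.7540·0.2460/956) = 0.01393 and √(0.2850·0.7150/351) = 0.02409.
SE(p̂₁ − p̂₂) = √(SE₁² + SE₂²) = √(0.0001940449 + 0.0005803281) = 0.02783, since the two samples are independent.
At 99% confidence z* = 2.576; margin = 2.576 × 0.02783 = 0.07169.
The difference is 0.7540 − 0.2850 = 0.4690, so the interval is 0.4690 ± 0.07169 = (0.3973, 0.5407).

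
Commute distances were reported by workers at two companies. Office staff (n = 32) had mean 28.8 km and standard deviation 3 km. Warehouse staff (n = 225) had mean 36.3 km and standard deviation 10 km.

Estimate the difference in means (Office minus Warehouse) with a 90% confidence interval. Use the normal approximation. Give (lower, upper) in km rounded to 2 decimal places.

Per-group SEs: s₁/√n₁ = 3/√32 = 0.5303, s₂/√n₂ = 10/√225 = 0.6667.
Unpooled SE of the difference: √(0.28121809 + 0.44448889) = 0.8519.
Margin of error = z* · SE = 1.645 × 0.8519 = 1.4014.
x̄₁ − x̄₂ = 28.8 − 36.3 = -7.5000.
CI: -7.5000 ± 1.4014 = (-8.90, -6.10).

(-8.90, -6.10)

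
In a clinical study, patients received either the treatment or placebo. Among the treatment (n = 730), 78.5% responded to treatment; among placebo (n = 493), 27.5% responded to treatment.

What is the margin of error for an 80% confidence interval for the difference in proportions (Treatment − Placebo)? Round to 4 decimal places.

Each SE is √(p̂(1−p̂)/n): √(0.7850·0.2150/730) = 0.01521 and √(0.2750·0.7250/493) = 0.02011.
SE(p̂₁ − p̂₂) = √(SE₁² + SE₂²) = √(0.0002313441 + 0.0004044121) = 0.02521, since the two samples are independent.
At 80% confidence z* = 1.282; margin = 1.282 × 0.02521 = 0.03232.

0.0323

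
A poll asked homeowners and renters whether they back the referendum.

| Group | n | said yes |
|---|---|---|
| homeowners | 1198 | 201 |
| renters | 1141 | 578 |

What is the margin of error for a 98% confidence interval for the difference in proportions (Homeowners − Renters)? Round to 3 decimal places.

0.043

Sample proportions: 201/1198 = 0.1678, 578/1141 = 0.5066.
Each SE is √(p̂(1−p̂)/n): √(0.1678·0.8322/1198) = 0.01080 and √(0.5066·0.4934/1141) = 0.01480.
SE(p̂₁ − p̂₂) = √(SE₁² + SE₂²) = √(0.00011664 + 0.00021904) = 0.01832, since the two samples are independent.
At 98% confidence z* = 2.326; margin = 2.326 × 0.01832 = 0.04261.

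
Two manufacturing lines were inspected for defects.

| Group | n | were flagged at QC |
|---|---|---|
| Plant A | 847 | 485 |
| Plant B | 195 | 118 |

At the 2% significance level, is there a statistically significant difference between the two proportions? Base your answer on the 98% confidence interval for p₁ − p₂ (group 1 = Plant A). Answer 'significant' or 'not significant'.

not significant

First, p̂₁ = 485/847 = 0.5726; p̂₂ = 118/195 = 0.6051.
The two standard errors are √(0.5726×0.4274/847) = 0.01700 and √(0.6051×0.3949/195) = 0.03501.
Because the samples are independent, SE_diff = √(0.01700² + 0.03501²) = 0.03892.
Using z* = 2.326 for 98%, ME = 2.326 × 0.03892 = 0.09053.
p̂₁ − p̂₂ = -0.0325; interval -0.0325 ± 0.09053 gives (-0.12303, 0.05803).
The interval (-0.12303, 0.05803) contains 0, so the difference is not significant.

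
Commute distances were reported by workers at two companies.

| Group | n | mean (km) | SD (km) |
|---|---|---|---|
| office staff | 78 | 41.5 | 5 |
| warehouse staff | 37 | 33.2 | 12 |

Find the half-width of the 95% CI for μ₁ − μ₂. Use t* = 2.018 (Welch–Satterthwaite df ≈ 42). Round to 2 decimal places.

Standard errors of each mean: 5/√78 = 0.5661 and 12/√37 = 1.9728.
SE(x̄₁ − x̄₂) = √(0.5661² + 1.9728²) = 2.0524 for independent samples with unequal variances.
With t* = 2.018, the margin is 2.018 × 2.0524 = 4.1417.

4.14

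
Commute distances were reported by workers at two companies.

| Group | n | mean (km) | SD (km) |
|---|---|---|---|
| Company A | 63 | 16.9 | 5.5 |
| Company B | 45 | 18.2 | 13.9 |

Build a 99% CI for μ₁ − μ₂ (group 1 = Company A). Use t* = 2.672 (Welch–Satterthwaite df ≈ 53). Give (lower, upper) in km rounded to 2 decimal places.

(-7.14, 4.54)

Per-group SEs: s₁/√n₁ = 5.5/√63 = 0.6929, s₂/√n₂ = 13.9/√45 = 2.0721.
Unpooled SE of the difference: √(0.48011041 + 4.29359841) = 2.1849.
Margin of error = t* · SE = 2.672 × 2.1849 = 5.8381.
x̄₁ − x̄₂ = 16.9 − 18.2 = -1.3000.
CI: -1.3000 ± 5.8381 = (-7.14, 4.54).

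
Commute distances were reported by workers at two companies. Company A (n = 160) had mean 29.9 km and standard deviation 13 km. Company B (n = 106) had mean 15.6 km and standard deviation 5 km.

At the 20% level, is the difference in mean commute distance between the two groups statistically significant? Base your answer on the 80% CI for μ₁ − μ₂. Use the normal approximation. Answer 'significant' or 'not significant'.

Per-group SEs: s₁/√n₁ = 13/√160 = 1.0277, s₂/√n₂ = 5/√106 = 0.4856.
Unpooled SE of the difference: √(1.05616729 + 0.23580736) = 1.1367.
Margin of error = z* · SE = 1.282 × 1.1367 = 1.4572.
x̄₁ − x̄₂ = 29.9 − 15.6 = 14.3000.
CI: 14.3000 ± 1.4572 = (12.8428, 15.7572).
The interval (12.8428, 15.7572) does not contain 0, so the difference is significant.

significant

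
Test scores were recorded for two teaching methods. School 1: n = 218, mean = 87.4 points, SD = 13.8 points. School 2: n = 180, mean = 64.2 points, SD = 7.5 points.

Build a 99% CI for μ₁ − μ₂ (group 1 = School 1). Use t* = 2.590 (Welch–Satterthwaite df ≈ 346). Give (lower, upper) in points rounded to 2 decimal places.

Per-group SEs: s₁/√n₁ = 13.8/√218 = 0.9347, s₂/√n₂ = 7.5/√180 = 0.5590.
Unpooled SE of the difference: √(0.87366409 + 0.312481) = 1.0891.
Margin of error = t* · SE = 2.590 × 1.0891 = 2.8208.
x̄₁ − x̄₂ = 87.4 − 64.2 = 23.2000.
CI: 23.2000 ± 2.8208 = (20.38, 26.02).

(20.38, 26.02)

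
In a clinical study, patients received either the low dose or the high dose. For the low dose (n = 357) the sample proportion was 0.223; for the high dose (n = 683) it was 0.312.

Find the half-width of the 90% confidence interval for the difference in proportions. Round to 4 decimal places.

0.0465

The two standard errors are √(0.2230×0.7770/357) = 0.02203 and √(0.3120×0.6880/683) = 0.01773.
Because the samples are independent, SE_diff = √(0.02203² + 0.01773²) = 0.02828.
Using z* = 1.645 for 90%, ME = 1.645 × 0.02828 = 0.04652.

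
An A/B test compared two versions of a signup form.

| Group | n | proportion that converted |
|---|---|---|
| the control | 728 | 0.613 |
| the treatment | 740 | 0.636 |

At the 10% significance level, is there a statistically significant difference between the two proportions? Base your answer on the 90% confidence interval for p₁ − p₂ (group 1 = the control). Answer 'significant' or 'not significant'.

Each SE is √(p̂(1−p̂)/n): √(0.6130·0.3870/728) = 0.01805 and √(0.6360·0.3640/740) = 0.01769.
SE(p̂₁ − p̂₂) = √(SE₁² + SE₂²) = √(0.0003258025 + 0.0003129361) = 0.02527, since the two samples are independent.
At 90% confidence z* = 1.645; margin = 1.645 × 0.02527 = 0.04157.
The difference is 0.6130 − 0.6360 = -0.0230, so the interval is -0.0230 ± 0.04157 = (-0.06457, 0.01857).
The interval (-0.06457, 0.01857) contains 0, so the difference is not significant.

not significant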